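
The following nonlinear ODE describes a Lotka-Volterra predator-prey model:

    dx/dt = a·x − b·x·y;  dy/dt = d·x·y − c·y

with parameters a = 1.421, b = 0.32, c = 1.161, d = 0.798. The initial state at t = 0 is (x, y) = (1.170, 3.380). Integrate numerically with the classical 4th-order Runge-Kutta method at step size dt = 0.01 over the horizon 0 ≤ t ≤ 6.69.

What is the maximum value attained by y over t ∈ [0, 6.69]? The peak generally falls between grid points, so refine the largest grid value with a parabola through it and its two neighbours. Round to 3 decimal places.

t=0.000: state=(1.170, 3.380)
step 1 (dt=0.01): k1=(0.397, -0.768), k2=(0.399, -0.762), k3=(0.399, -0.762), k4=(0.401, -0.756); state += dt/6·(k1+2k2+2k3+k4)
t=0.010: state=(1.174, 3.372)
t=0.020: state=(1.178, 3.365)
t=0.030: state=(1.182, 3.358)
continuing one RK4 step at a time; state shown every 25 steps (Δt=0.25):
t=0.250: state=(1.282, 3.228)
t=0.500: state=(1.417, 3.160)
t=0.750: state=(1.570, 3.184)
t=1.000: state=(1.728, 3.309)
t=1.250: state=(1.876, 3.548)
t=1.500: state=(1.987, 3.905)
t=1.750: state=(2.038, 4.370)
t=2.000: state=(2.006, 4.901)
t=2.250: state=(1.894, 5.416)
t=2.500: state=(1.722, 5.815)
t=2.750: state=(1.528, 6.016)
t=3.000: state=(1.346, 5.992)
t=3.250: state=(1.198, 5.774)
t=3.500: state=(1.092, 5.424)
t=3.750: state=(1.026, 5.008)
t=4.000: state=(0.997, 4.582)
t=4.250: state=(1.002, 4.181)
t=4.500: state=(1.038, 3.832)
t=4.750: state=(1.103, 3.547)
t=5.000: state=(1.195, 3.336)
t=5.250: state=(1.313, 3.203)
t=5.500: state=(1.453, 3.157)
t=5.750: state=(1.608, 3.204)
t=6.000: state=(1.766, 3.357)
t=6.250: state=(1.907, 3.624)
t=6.500: state=(2.006, 4.009)
t=6.690: state=(2.038, 4.372)
largest grid value and its neighbours: y(2.840)=6.03285, y(2.850)=6.03290, y(2.860)=6.03260
parabola through these three points peaks at t≈2.847 with y≈6.03292

max y = 6.033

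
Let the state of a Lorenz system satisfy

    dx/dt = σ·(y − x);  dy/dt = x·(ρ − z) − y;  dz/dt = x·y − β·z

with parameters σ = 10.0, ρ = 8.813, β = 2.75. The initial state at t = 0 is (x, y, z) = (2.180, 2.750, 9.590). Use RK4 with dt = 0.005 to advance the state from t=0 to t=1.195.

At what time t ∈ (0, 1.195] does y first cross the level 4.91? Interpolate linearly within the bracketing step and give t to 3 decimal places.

t=0.000: state=(2.180, 2.750, 9.590)
step 1 (dt=0.005): k1=(5.700, -4.444, -20.377), k2=(5.446, -4.332, -20.223), k3=(5.456, -4.333, -20.225), k4=(5.211, -4.220, -20.072); state += dt/6·(k1+2k2+2k3+k4)
t=0.005: state=(2.207, 2.728, 9.489)
t=0.010: state=(2.232, 2.708, 9.389)
t=0.015: state=(2.255, 2.688, 9.291)
continuing one RK4 step at a time; state shown every 10 steps (Δt=0.05):
t=0.050: state=(2.365, 2.584, 8.642)
t=0.100: state=(2.436, 2.529, 7.818)
t=0.150: state=(2.478, 2.569, 7.106)
t=0.200: state=(2.537, 2.691, 6.500)
t=0.250: state=(2.637, 2.884, 6.001)
t=0.300: state=(2.787, 3.142, 5.611)
t=0.350: state=(2.993, 3.461, 5.336)
t=0.400: state=(3.255, 3.834, 5.183)
t=0.450: state=(3.571, 4.255, 5.162)
t=0.500: state=(3.936, 4.706, 5.286)
t=0.520: state=(4.092, 4.889, 5.378)
next step: t=0.525: state=(4.132, 4.935, 5.405) — y has crossed 4.91
linear interpolation between t=0.520 (4.88939) and t=0.525 (4.93518) → t≈0.522

t = 0.522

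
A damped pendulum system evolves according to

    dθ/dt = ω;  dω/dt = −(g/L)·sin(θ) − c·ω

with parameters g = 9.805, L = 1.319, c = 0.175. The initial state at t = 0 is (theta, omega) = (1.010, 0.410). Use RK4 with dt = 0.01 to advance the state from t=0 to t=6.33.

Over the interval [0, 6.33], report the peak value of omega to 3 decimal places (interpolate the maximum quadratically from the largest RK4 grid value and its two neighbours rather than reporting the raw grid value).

max omega = 2.287

t=0.000: state=(1.010, 0.410)
step 1 (dt=0.01): k1=(0.410, -6.367), k2=(0.378, -6.369), k3=(0.378, -6.369), k4=(0.346, -6.371); state += dt/6·(k1+2k2+2k3+k4)
t=0.010: state=(1.014, 0.346)
t=0.020: state=(1.017, 0.283)
t=0.030: state=(1.019, 0.219)
continuing one RK4 step at a time; state shown every 25 steps (Δt=0.25):
t=0.250: state=(0.916, -1.132)
t=0.500: state=(0.477, -2.271)
t=0.750: state=(-0.140, -2.478)
t=1.000: state=(-0.672, -1.629)
t=1.250: state=(-0.909, -0.232)
t=1.500: state=(-0.787, 1.175)
t=1.750: state=(-0.359, 2.131)
t=2.000: state=(0.201, 2.180)
t=2.250: state=(0.652, 1.307)
t=2.500: state=(0.819, -0.005)
t=2.750: state=(0.655, -1.259)
t=3.000: state=(0.232, -2.002)
t=3.250: state=(-0.272, -1.872)
t=3.500: state=(-0.638, -0.964)
t=3.750: state=(-0.728, 0.260)
t=4.000: state=(-0.520, 1.342)
t=4.250: state=(-0.105, 1.855)
t=4.500: state=(0.338, 1.551)
t=4.750: state=(0.618, 0.618)
t=5.000: state=(0.631, -0.506)
t=5.250: state=(0.385, -1.394)
t=5.500: state=(-0.015, -1.675)
t=5.750: state=(-0.390, -1.220)
t=6.000: state=(-0.584, -0.286)
t=6.250: state=(-0.527, 0.718)
t=6.330: state=(-0.459, 0.988)
largest grid value and its neighbours: omega(1.880)=2.28671, omega(1.890)=2.28698, omega(1.900)=2.28556
parabola through these three points peaks at t≈1.887 with omega≈2.28708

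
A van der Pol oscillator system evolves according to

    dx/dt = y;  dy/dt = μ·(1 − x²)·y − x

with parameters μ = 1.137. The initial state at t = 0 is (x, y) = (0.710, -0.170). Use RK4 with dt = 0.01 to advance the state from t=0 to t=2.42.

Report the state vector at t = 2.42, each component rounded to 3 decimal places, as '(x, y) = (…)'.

(x, y) = (-1.694, 0.031)

t=0.000: state=(0.710, -0.170)
step 1 (dt=0.01): k1=(-0.170, -0.806), k2=(-0.174, -0.808), k3=(-0.174, -0.808), k4=(-0.178, -0.809); state += dt/6·(k1+2k2+2k3+k4)
t=0.010: state=(0.708, -0.178)
t=0.020: state=(0.706, -0.186)
t=0.030: state=(0.705, -0.194)
continuing one RK4 step at a time; state shown every 10 steps (Δt=0.1):
t=0.100: state=(0.689, -0.252)
t=0.200: state=(0.659, -0.338)
t=0.300: state=(0.621, -0.428)
t=0.400: state=(0.574, -0.522)
t=0.500: state=(0.517, -0.623)
t=0.600: state=(0.449, -0.730)
t=0.700: state=(0.370, -0.845)
t=0.800: state=(0.280, -0.970)
t=0.900: state=(0.176, -1.105)
t=1.000: state=(0.058, -1.248)
t=1.100: state=(-0.074, -1.398)
t=1.200: state=(-0.221, -1.546)
t=1.300: state=(-0.383, -1.683)
t=1.400: state=(-0.557, -1.790)
t=1.500: state=(-0.739, -1.845)
t=1.600: state=(-0.923, -1.826)
t=1.700: state=(-1.101, -1.719)
t=1.800: state=(-1.264, -1.526)
t=1.900: state=(-1.404, -1.268)
t=2.000: state=(-1.517, -0.977)
t=2.100: state=(-1.600, -0.686)
t=2.200: state=(-1.655, -0.420)
t=2.300: state=(-1.685, -0.191)
t=2.400: state=(-1.694, -0.002)
t=2.420: state=(-1.694, 0.031)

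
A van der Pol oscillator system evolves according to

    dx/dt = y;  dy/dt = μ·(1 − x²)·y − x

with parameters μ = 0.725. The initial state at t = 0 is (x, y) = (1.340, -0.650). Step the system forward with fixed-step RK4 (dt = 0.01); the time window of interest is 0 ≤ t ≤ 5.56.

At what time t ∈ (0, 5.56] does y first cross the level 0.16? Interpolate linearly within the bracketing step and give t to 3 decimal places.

t=0.000: state=(1.340, -0.650)
step 1 (dt=0.01): k1=(-0.650, -0.965), k2=(-0.655, -0.963), k3=(-0.655, -0.963), k4=(-0.660, -0.961); state += dt/6·(k1+2k2+2k3+k4)
t=0.010: state=(1.333, -0.660)
t=0.020: state=(1.327, -0.669)
t=0.030: state=(1.320, -0.679)
continuing one RK4 step at a time; state shown every 20 steps (Δt=0.2):
t=0.200: state=(1.191, -0.839)
t=0.400: state=(1.004, -1.031)
t=0.600: state=(0.777, -1.243)
t=0.800: state=(0.505, -1.487)
t=1.000: state=(0.181, -1.762)
t=1.200: state=(-0.200, -2.033)
t=1.400: state=(-0.626, -2.203)
t=1.600: state=(-1.064, -2.119)
t=1.800: state=(-1.451, -1.700)
t=2.000: state=(-1.729, -1.070)
t=2.200: state=(-1.880, -0.459)
t=2.400: state=(-1.923, 0.004)
t=2.480: state=(-1.917, 0.146)
next step: t=2.490: state=(-1.916, 0.162) — y has crossed 0.16
linear interpolation between t=2.480 (0.14557) and t=2.490 (0.16176) → t≈2.489

t = 2.489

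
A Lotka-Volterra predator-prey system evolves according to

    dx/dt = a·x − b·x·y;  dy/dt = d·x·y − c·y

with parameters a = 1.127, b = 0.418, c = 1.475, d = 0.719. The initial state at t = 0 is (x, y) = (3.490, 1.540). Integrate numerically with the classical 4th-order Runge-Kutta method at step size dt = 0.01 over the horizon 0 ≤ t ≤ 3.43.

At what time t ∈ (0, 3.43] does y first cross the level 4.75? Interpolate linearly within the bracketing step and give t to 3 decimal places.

t = 0.926

t=0.000: state=(3.490, 1.540)
step 1 (dt=0.01): k1=(1.687, 1.593), k2=(1.679, 1.610), k3=(1.679, 1.611), k4=(1.671, 1.628); state += dt/6·(k1+2k2+2k3+k4)
t=0.010: state=(3.507, 1.556)
t=0.020: state=(3.523, 1.573)
t=0.030: state=(3.540, 1.589)
continuing one RK4 step at a time; state shown every 20 steps (Δt=0.2):
t=0.200: state=(3.785, 1.937)
t=0.400: state=(3.942, 2.519)
t=0.600: state=(3.877, 3.300)
t=0.800: state=(3.551, 4.205)
t=0.920: state=(3.248, 4.725)
next step: t=0.930: state=(3.221, 4.766) — y has crossed 4.75
linear interpolation between t=0.920 (4.72523) and t=0.930 (4.76559) → t≈0.926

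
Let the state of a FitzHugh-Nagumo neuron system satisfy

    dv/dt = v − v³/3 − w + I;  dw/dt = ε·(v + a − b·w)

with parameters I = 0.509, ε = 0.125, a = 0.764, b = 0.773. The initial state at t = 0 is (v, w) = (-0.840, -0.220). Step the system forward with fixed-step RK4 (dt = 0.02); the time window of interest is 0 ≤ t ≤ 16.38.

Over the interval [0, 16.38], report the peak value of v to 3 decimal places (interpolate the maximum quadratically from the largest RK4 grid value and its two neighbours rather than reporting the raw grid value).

max v = 1.727

t=0.000: state=(-0.840, -0.220)
step 1 (dt=0.02): k1=(0.087, 0.012), k2=(0.087, 0.012), k3=(0.087, 0.012), k4=(0.087, 0.012); state += dt/6·(k1+2k2+2k3+k4)
t=0.020: state=(-0.838, -0.220)
t=0.040: state=(-0.837, -0.220)
t=0.060: state=(-0.835, -0.219)
continuing one RK4 step at a time; state shown every 50 steps (Δt=1):
t=1.000: state=(-0.745, -0.203)
t=2.000: state=(-0.624, -0.175)
t=3.000: state=(-0.448, -0.133)
t=4.000: state=(-0.133, -0.066)
t=5.000: state=(0.542, 0.051)
t=6.000: state=(1.486, 0.262)
t=7.000: state=(1.727, 0.527)
t=8.000: state=(1.651, 0.772)
t=9.000: state=(1.527, 0.981)
t=10.000: state=(1.387, 1.156)
t=11.000: state=(1.226, 1.296)
t=12.000: state=(1.028, 1.402)
t=13.000: state=(0.748, 1.471)
t=14.000: state=(0.238, 1.488)
t=15.000: state=(-0.948, 1.408)
t=16.000: state=(-1.915, 1.183)
t=16.380: state=(-1.960, 1.085)
largest grid value and its neighbours: v(6.940)=1.72709, v(6.960)=1.72718, v(6.980)=1.72717
parabola through these three points peaks at t≈6.967 with v≈1.72719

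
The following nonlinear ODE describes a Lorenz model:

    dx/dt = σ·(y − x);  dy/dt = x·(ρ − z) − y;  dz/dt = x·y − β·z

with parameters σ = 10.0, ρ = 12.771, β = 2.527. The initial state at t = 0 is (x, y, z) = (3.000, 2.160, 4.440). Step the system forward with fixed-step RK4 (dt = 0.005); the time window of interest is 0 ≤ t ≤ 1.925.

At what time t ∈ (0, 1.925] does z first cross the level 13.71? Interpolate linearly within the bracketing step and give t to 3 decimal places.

t=0.000: state=(3.000, 2.160, 4.440)
step 1 (dt=0.005): k1=(-8.400, 22.833, -4.740), k2=(-7.619, 22.636, -4.585), k3=(-7.644, 22.652, -4.583), k4=(-6.885, 22.469, -4.429); state += dt/6·(k1+2k2+2k3+k4)
t=0.005: state=(2.962, 2.273, 4.417)
t=0.010: state=(2.931, 2.385, 4.396)
t=0.015: state=(2.907, 2.495, 4.376)
continuing one RK4 step at a time; state shown every 20 steps (Δt=0.1):
t=0.100: state=(3.271, 4.354, 4.324)
t=0.200: state=(4.896, 6.995, 5.414)
t=0.300: state=(7.251, 9.649, 8.808)
t=0.390: state=(8.909, 9.851, 13.661)
next step: t=0.395: state=(8.953, 9.756, 13.924) — z has crossed 13.71
linear interpolation between t=0.390 (13.66082) and t=0.395 (13.92437) → t≈0.391

t = 0.391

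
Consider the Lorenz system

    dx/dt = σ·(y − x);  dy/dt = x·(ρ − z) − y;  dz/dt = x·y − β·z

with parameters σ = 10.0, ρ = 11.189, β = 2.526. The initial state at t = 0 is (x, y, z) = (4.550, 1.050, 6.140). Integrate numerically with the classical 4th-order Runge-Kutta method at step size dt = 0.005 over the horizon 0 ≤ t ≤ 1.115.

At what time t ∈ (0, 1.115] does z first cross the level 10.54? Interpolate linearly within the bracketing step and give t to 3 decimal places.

t=0.000: state=(4.550, 1.050, 6.140)
step 1 (dt=0.005): k1=(-35.000, 21.923, -10.732), k2=(-33.577, 21.546, -10.512), k3=(-33.622, 21.563, -10.513), k4=(-32.241, 21.197, -10.303); state += dt/6·(k1+2k2+2k3+k4)
t=0.005: state=(4.382, 1.158, 6.087)
t=0.010: state=(4.227, 1.262, 6.037)
t=0.015: state=(4.085, 1.363, 5.988)
continuing one RK4 step at a time; state shown every 10 steps (Δt=0.05):
t=0.050: state=(3.383, 1.996, 5.690)
t=0.100: state=(3.005, 2.768, 5.367)
t=0.150: state=(3.068, 3.503, 5.175)
t=0.200: state=(3.403, 4.281, 5.151)
t=0.250: state=(3.927, 5.133, 5.351)
t=0.300: state=(4.595, 6.048, 5.838)
t=0.350: state=(5.362, 6.954, 6.672)
t=0.400: state=(6.159, 7.718, 7.879)
t=0.450: state=(6.879, 8.155, 9.395)
t=0.480: state=(7.218, 8.185, 10.379)
next step: t=0.485: state=(7.265, 8.170, 10.543) — z has crossed 10.54
linear interpolation between t=0.480 (10.37887) and t=0.485 (10.54287) → t≈0.485

t = 0.485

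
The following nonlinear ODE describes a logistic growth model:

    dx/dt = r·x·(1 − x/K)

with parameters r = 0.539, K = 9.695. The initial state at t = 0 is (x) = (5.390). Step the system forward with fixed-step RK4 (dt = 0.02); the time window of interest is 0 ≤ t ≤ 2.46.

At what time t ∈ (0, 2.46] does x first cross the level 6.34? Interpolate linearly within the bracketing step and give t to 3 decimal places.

t = 0.764

t=0.000: state=(5.390)
step 1 (dt=0.02): k1=(1.290), k2=(1.289), k3=(1.289), k4=(1.288); state += dt/6·(k1+2k2+2k3+k4)
t=0.020: state=(5.416)
t=0.040: state=(5.442)
t=0.060: state=(5.467)
continuing one RK4 step at a time; state shown every 5 steps (Δt=0.1):
t=0.100: state=(5.519)
t=0.200: state=(5.646)
t=0.300: state=(5.773)
t=0.400: state=(5.898)
t=0.500: state=(6.022)
t=0.600: state=(6.144)
t=0.700: state=(6.264)
t=0.760: state=(6.336)
next step: t=0.780: state=(6.359) — x has crossed 6.34
linear interpolation between t=0.760 (6.33557) and t=0.780 (6.35920) → t≈0.764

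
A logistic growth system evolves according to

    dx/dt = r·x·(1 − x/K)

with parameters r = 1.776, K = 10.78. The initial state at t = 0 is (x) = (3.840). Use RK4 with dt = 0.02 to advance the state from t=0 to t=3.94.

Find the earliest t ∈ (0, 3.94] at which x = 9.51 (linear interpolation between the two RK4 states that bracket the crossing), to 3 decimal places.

t=0.000: state=(3.840)
step 1 (dt=0.02): k1=(4.391), k2=(4.413), k3=(4.413), k4=(4.434); state += dt/6·(k1+2k2+2k3+k4)
t=0.020: state=(3.928)
t=0.040: state=(4.017)
t=0.060: state=(4.107)
continuing one RK4 step at a time; state shown every 10 steps (Δt=0.2):
t=0.200: state=(4.755)
t=0.400: state=(5.709)
t=0.600: state=(6.643)
t=0.800: state=(7.504)
t=1.000: state=(8.254)
t=1.200: state=(8.876)
t=1.400: state=(9.371)
t=1.460: state=(9.496)
next step: t=1.480: state=(9.536) — x has crossed 9.51
linear interpolation between t=1.460 (9.49627) and t=1.480 (9.53590) → t≈1.467

t = 1.467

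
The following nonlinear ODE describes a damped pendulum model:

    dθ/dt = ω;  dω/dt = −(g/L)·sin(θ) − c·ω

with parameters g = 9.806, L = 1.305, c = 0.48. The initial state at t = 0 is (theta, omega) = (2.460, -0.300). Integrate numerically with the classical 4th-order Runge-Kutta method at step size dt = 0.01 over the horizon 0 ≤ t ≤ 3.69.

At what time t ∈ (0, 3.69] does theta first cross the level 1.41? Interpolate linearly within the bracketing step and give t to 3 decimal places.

t=0.000: state=(2.460, -0.300)
step 1 (dt=0.01): k1=(-0.300, -4.590), k2=(-0.323, -4.588), k3=(-0.323, -4.589), k4=(-0.346, -4.587); state += dt/6·(k1+2k2+2k3+k4)
t=0.010: state=(2.457, -0.346)
t=0.020: state=(2.453, -0.392)
t=0.030: state=(2.449, -0.438)
continuing one RK4 step at a time; state shown every 20 steps (Δt=0.2):
t=0.200: state=(2.307, -1.242)
t=0.400: state=(1.954, -2.324)
t=0.580: state=(1.438, -3.401)
next step: t=0.590: state=(1.404, -3.459) — theta has crossed 1.41
linear interpolation between t=0.580 (1.43827) and t=0.590 (1.40397) → t≈0.588

t = 0.588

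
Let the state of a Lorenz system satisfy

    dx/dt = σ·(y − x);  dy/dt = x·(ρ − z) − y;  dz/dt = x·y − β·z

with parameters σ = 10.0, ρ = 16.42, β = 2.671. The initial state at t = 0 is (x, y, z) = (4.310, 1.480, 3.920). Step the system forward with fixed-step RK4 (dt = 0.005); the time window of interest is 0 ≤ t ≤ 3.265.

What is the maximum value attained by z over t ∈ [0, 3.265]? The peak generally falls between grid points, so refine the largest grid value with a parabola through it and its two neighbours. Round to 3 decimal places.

max z = 23.993

t=0.000: state=(4.310, 1.480, 3.920)
step 1 (dt=0.005): k1=(-28.300, 52.395, -4.092), k2=(-26.283, 51.423, -3.614), k3=(-26.357, 51.483, -3.619), k4=(-24.408, 50.566, -3.163); state += dt/6·(k1+2k2+2k3+k4)
t=0.005: state=(4.178, 1.737, 3.902)
t=0.010: state=(4.065, 1.986, 3.888)
t=0.015: state=(3.970, 2.227, 3.879)
continuing one RK4 step at a time; state shown every 40 steps (Δt=0.2):
t=0.200: state=(7.093, 10.954, 7.526)
t=0.400: state=(10.894, 7.608, 23.843)
t=0.600: state=(2.483, 0.086, 16.495)
t=0.800: state=(0.733, 0.716, 9.724)
t=1.000: state=(1.434, 2.189, 5.925)
t=1.200: state=(4.585, 7.319, 5.643)
t=1.400: state=(11.183, 12.676, 18.748)
t=1.600: state=(5.231, 1.145, 19.915)
t=1.800: state=(1.318, 0.916, 11.940)
t=2.000: state=(1.778, 2.547, 7.367)
t=2.200: state=(4.959, 7.630, 6.937)
t=2.400: state=(10.766, 11.710, 18.938)
t=2.600: state=(5.280, 1.723, 19.355)
t=2.800: state=(1.909, 1.664, 11.945)
t=3.000: state=(2.914, 4.137, 7.996)
t=3.200: state=(7.242, 10.233, 10.573)
t=3.265: state=(9.111, 11.649, 14.350)
largest grid value and its neighbours: z(0.410)=23.97245, z(0.415)=23.99243, z(0.420)=23.98410
parabola through these three points peaks at t≈0.416 with z≈23.99303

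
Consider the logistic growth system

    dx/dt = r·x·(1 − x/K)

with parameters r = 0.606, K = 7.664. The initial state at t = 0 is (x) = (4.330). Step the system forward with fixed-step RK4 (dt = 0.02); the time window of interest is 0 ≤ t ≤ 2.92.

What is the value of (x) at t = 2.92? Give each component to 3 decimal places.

(x) = (6.775)

t=0.000: state=(4.330)
step 1 (dt=0.02): k1=(1.141), k2=(1.141), k3=(1.141), k4=(1.140); state += dt/6·(k1+2k2+2k3+k4)
t=0.020: state=(4.353)
t=0.040: state=(4.376)
t=0.060: state=(4.398)
continuing one RK4 step at a time; state shown every 5 steps (Δt=0.1):
t=0.100: state=(4.444)
t=0.200: state=(4.556)
t=0.300: state=(4.668)
t=0.400: state=(4.777)
t=0.500: state=(4.886)
t=0.600: state=(4.992)
t=0.700: state=(5.096)
t=0.800: state=(5.199)
t=0.900: state=(5.299)
t=1.000: state=(5.397)
t=1.100: state=(5.493)
t=1.200: state=(5.586)
t=1.300: state=(5.676)
t=1.400: state=(5.764)
t=1.500: state=(5.849)
t=1.600: state=(5.932)
t=1.700: state=(6.012)
t=1.800: state=(6.089)
t=1.900: state=(6.163)
t=2.000: state=(6.235)
t=2.100: state=(6.304)
t=2.200: state=(6.371)
t=2.300: state=(6.435)
t=2.400: state=(6.496)
t=2.500: state=(6.555)
t=2.600: state=(6.611)
t=2.700: state=(6.665)
t=2.800: state=(6.716)
t=2.900: state=(6.765)
t=2.920: state=(6.775)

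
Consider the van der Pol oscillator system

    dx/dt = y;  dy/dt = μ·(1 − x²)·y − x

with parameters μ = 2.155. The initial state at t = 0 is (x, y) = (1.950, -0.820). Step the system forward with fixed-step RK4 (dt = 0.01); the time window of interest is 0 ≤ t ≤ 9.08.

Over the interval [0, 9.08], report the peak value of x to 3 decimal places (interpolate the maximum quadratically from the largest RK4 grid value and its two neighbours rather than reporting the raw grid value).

max x = 2.021

t=0.000: state=(1.950, -0.820)
step 1 (dt=0.01): k1=(-0.820, 3.002), k2=(-0.805, 2.888), k3=(-0.806, 2.892), k4=(-0.791, 2.782); state += dt/6·(k1+2k2+2k3+k4)
t=0.010: state=(1.942, -0.791)
t=0.020: state=(1.934, -0.764)
t=0.030: state=(1.927, -0.739)
continuing one RK4 step at a time; state shown every 50 steps (Δt=0.5):
t=0.500: state=(1.690, -0.425)
t=1.000: state=(1.466, -0.493)
t=1.500: state=(1.177, -0.689)
t=2.000: state=(0.719, -1.257)
t=2.500: state=(-0.339, -3.381)
t=3.000: state=(-1.911, -1.168)
t=3.500: state=(-1.981, 0.250)
t=4.000: state=(-1.828, 0.340)
t=4.500: state=(-1.643, 0.405)
t=5.000: state=(-1.416, 0.515)
t=5.500: state=(-1.108, 0.752)
t=6.000: state=(-0.589, 1.479)
t=6.500: state=(0.685, 3.876)
t=7.000: state=(1.988, 0.515)
t=7.500: state=(1.955, -0.281)
t=8.000: state=(1.795, -0.351)
t=8.500: state=(1.604, -0.421)
t=9.000: state=(1.365, -0.546)
t=9.080: state=(1.321, -0.575)
largest grid value and its neighbours: x(7.140)=2.02075, x(7.150)=2.02086, x(7.160)=2.02077
parabola through these three points peaks at t≈7.151 with x≈2.02086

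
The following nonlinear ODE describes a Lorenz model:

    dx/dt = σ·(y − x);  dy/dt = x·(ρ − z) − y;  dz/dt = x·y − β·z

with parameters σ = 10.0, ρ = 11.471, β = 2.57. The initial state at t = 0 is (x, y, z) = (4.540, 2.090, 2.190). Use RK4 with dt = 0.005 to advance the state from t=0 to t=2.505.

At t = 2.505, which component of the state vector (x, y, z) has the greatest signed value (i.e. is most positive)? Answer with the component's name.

largest component: z

t=0.000: state=(4.540, 2.090, 2.190)
step 1 (dt=0.005): k1=(-24.500, 40.046, 3.860), k2=(-22.886, 39.334, 4.156), k3=(-22.944, 39.370, 4.155), k4=(-21.384, 38.692, 4.438); state += dt/6·(k1+2k2+2k3+k4)
t=0.005: state=(4.425, 2.287, 2.211)
t=0.010: state=(4.326, 2.477, 2.234)
t=0.015: state=(4.240, 2.662, 2.260)
continuing one RK4 step at a time; state shown every 20 steps (Δt=0.1):
t=0.100: state=(4.242, 5.370, 3.089)
t=0.200: state=(6.064, 8.352, 5.549)
t=0.300: state=(8.260, 9.980, 10.358)
t=0.400: state=(8.734, 7.761, 15.056)
t=0.500: state=(6.642, 3.881, 15.598)
t=0.600: state=(4.061, 1.920, 13.336)
t=0.700: state=(2.521, 1.543, 10.776)
t=0.800: state=(1.966, 1.764, 8.644)
t=0.900: state=(2.014, 2.282, 7.032)
t=1.000: state=(2.475, 3.129, 5.968)
t=1.100: state=(3.336, 4.413, 5.581)
t=1.200: state=(4.631, 6.128, 6.184)
t=1.300: state=(6.219, 7.791, 8.188)
t=1.400: state=(7.452, 8.157, 11.319)
t=1.500: state=(7.373, 6.506, 13.699)
t=1.600: state=(5.991, 4.315, 13.769)
t=1.700: state=(4.422, 3.093, 12.287)
t=1.800: state=(3.446, 2.824, 10.487)
t=1.900: state=(3.135, 3.106, 8.947)
t=2.000: state=(3.339, 3.759, 7.886)
t=2.100: state=(3.948, 4.733, 7.460)
t=2.200: state=(4.872, 5.906, 7.853)
t=2.300: state=(5.913, 6.888, 9.168)
t=2.400: state=(6.644, 7.042, 11.040)
t=2.500: state=(6.605, 6.133, 12.460)
t=2.505: state=(6.581, 6.069, 12.501)
compare at T: x=6.581, y=6.069, z=12.501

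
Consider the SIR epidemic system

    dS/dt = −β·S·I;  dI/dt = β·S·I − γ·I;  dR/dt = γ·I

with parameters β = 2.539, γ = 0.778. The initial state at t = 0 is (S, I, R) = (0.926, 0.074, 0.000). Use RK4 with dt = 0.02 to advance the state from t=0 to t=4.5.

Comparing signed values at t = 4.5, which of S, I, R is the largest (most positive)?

largest component: R

t=0.000: state=(0.926, 0.074, 0.000)
step 1 (dt=0.02): k1=(-0.174, 0.116, 0.058), k2=(-0.176, 0.118, 0.058), k3=(-0.176, 0.118, 0.058), k4=(-0.179, 0.119, 0.059); state += dt/6·(k1+2k2+2k3+k4)
t=0.020: state=(0.922, 0.076, 0.001)
t=0.040: state=(0.919, 0.079, 0.002)
t=0.060: state=(0.915, 0.081, 0.004)
continuing one RK4 step at a time; state shown every 10 steps (Δt=0.2):
t=0.200: state=(0.886, 0.100, 0.013)
t=0.400: state=(0.835, 0.133, 0.032)
t=0.600: state=(0.773, 0.171, 0.055)
t=0.800: state=(0.701, 0.213, 0.085)
t=1.000: state=(0.623, 0.256, 0.122)
t=1.200: state=(0.541, 0.294, 0.165)
t=1.400: state=(0.462, 0.325, 0.213)
t=1.600: state=(0.390, 0.345, 0.265)
t=1.800: state=(0.326, 0.354, 0.320)
t=2.000: state=(0.273, 0.353, 0.375)
t=2.200: state=(0.228, 0.343, 0.429)
t=2.400: state=(0.193, 0.326, 0.481)
t=2.600: state=(0.164, 0.306, 0.530)
t=2.800: state=(0.141, 0.283, 0.576)
t=3.000: state=(0.123, 0.259, 0.618)
t=3.200: state=(0.109, 0.235, 0.657)
t=3.400: state=(0.097, 0.212, 0.691)
t=3.600: state=(0.088, 0.190, 0.722)
t=3.800: state=(0.080, 0.170, 0.750)
t=4.000: state=(0.074, 0.151, 0.775)
t=4.200: state=(0.069, 0.134, 0.797)
t=4.400: state=(0.064, 0.119, 0.817)
t=4.500: state=(0.062, 0.111, 0.826)
compare at T: S=0.062, I=0.111, R=0.826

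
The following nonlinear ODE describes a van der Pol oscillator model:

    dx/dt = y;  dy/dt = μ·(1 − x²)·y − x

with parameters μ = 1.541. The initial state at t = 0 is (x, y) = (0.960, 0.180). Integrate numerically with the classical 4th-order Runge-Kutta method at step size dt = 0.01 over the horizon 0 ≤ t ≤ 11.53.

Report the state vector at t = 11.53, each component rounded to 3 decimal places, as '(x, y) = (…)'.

t=0.000: state=(0.960, 0.180)
step 1 (dt=0.01): k1=(0.180, -0.938), k2=(0.175, -0.940), k3=(0.175, -0.940), k4=(0.171, -0.942); state += dt/6·(k1+2k2+2k3+k4)
t=0.010: state=(0.962, 0.171)
t=0.020: state=(0.963, 0.161)
t=0.030: state=(0.965, 0.152)
continuing one RK4 step at a time; state shown every 50 steps (Δt=0.5):
t=0.500: state=(0.929, -0.308)
t=1.000: state=(0.641, -0.879)
t=1.500: state=(-0.034, -1.958)
t=2.000: state=(-1.289, -2.476)
t=2.500: state=(-1.897, -0.157)
t=3.000: state=(-1.796, 0.399)
t=3.500: state=(-1.553, 0.564)
t=4.000: state=(-1.222, 0.786)
t=4.500: state=(-0.719, 1.310)
t=5.000: state=(0.245, 2.746)
t=5.500: state=(1.705, 1.956)
t=6.000: state=(2.007, -0.158)
t=6.500: state=(1.841, -0.432)
t=7.000: state=(1.595, -0.553)
t=7.500: state=(1.275, -0.748)
t=8.000: state=(0.805, -1.205)
t=8.500: state=(-0.067, -2.492)
t=9.000: state=(-1.556, -2.449)
t=9.500: state=(-2.015, 0.057)
t=10.000: state=(-1.870, 0.414)
t=10.500: state=(-1.632, 0.535)
t=11.000: state=(-1.325, 0.712)
t=11.500: state=(-0.885, 1.112)
t=11.530: state=(-0.851, 1.151)

(x, y) = (-0.851, 1.151)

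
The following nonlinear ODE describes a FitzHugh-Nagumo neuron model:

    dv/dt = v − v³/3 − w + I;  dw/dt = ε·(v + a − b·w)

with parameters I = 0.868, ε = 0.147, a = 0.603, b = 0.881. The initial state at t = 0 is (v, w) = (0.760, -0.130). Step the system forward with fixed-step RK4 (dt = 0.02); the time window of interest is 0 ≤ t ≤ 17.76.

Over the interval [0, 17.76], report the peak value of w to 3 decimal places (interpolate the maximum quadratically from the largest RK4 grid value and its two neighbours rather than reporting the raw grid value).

max w = 1.677

t=0.000: state=(0.760, -0.130)
step 1 (dt=0.02): k1=(1.612, 0.217), k2=(1.616, 0.219), k3=(1.616, 0.219), k4=(1.620, 0.221); state += dt/6·(k1+2k2+2k3+k4)
t=0.020: state=(0.792, -0.126)
t=0.040: state=(0.825, -0.121)
t=0.060: state=(0.857, -0.117)
continuing one RK4 step at a time; state shown every 50 steps (Δt=1):
t=1.000: state=(1.890, 0.171)
t=2.000: state=(1.926, 0.500)
t=3.000: state=(1.823, 0.781)
t=4.000: state=(1.714, 1.013)
t=5.000: state=(1.605, 1.202)
t=6.000: state=(1.498, 1.353)
t=7.000: state=(1.390, 1.471)
t=8.000: state=(1.281, 1.559)
t=9.000: state=(1.168, 1.622)
t=10.000: state=(1.046, 1.660)
t=11.000: state=(0.908, 1.677)
t=12.000: state=(0.738, 1.670)
t=13.000: state=(0.490, 1.636)
t=14.000: state=(0.032, 1.559)
t=15.000: state=(-0.935, 1.396)
t=16.000: state=(-1.723, 1.113)
t=17.000: state=(-1.751, 0.818)
t=17.760: state=(-1.667, 0.623)
largest grid value and its neighbours: w(11.200)=1.67712, w(11.220)=1.67713, w(11.240)=1.67713
parabola through these three points peaks at t≈11.221 with w≈1.67713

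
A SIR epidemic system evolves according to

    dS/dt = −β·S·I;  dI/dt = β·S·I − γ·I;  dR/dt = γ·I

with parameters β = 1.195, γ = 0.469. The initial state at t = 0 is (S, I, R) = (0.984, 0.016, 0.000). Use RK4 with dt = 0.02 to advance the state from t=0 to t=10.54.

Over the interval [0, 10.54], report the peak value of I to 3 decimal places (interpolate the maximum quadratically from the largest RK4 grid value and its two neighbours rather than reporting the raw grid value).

max I = 0.247

t=0.000: state=(0.984, 0.016, 0.000)
step 1 (dt=0.02): k1=(-0.019, 0.011, 0.008), k2=(-0.019, 0.011, 0.008), k3=(-0.019, 0.011, 0.008), k4=(-0.019, 0.011, 0.008); state += dt/6·(k1+2k2+2k3+k4)
t=0.020: state=(0.984, 0.016, 0.000)
t=0.040: state=(0.983, 0.016, 0.000)
t=0.060: state=(0.983, 0.017, 0.000)
continuing one RK4 step at a time; state shown every 25 steps (Δt=0.5):
t=0.500: state=(0.973, 0.023, 0.004)
t=1.000: state=(0.957, 0.032, 0.011)
t=1.500: state=(0.936, 0.045, 0.020)
t=2.000: state=(0.907, 0.061, 0.032)
t=2.500: state=(0.869, 0.082, 0.049)
t=3.000: state=(0.821, 0.108, 0.071)
t=3.500: state=(0.763, 0.137, 0.100)
t=4.000: state=(0.697, 0.168, 0.135)
t=4.500: state=(0.625, 0.197, 0.178)
t=5.000: state=(0.551, 0.221, 0.227)
t=5.500: state=(0.480, 0.238, 0.281)
t=6.000: state=(0.416, 0.246, 0.338)
t=6.500: state=(0.359, 0.245, 0.396)
t=7.000: state=(0.310, 0.237, 0.453)
t=7.500: state=(0.271, 0.223, 0.507)
t=8.000: state=(0.238, 0.205, 0.557)
t=8.500: state=(0.212, 0.185, 0.603)
t=9.000: state=(0.191, 0.165, 0.644)
t=9.500: state=(0.174, 0.146, 0.680)
t=10.000: state=(0.160, 0.127, 0.712)
t=10.500: state=(0.149, 0.111, 0.740)
t=10.540: state=(0.148, 0.109, 0.742)
largest grid value and its neighbours: I(6.180)=0.24678, I(6.200)=0.24679, I(6.220)=0.24677
parabola through these three points peaks at t≈6.194 with I≈0.24679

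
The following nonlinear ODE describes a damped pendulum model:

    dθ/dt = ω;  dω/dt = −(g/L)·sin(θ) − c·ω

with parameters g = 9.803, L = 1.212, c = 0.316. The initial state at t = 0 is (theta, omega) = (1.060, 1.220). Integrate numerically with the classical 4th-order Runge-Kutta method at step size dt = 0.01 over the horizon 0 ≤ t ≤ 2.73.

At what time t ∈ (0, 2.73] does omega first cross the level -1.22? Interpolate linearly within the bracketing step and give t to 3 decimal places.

t=0.000: state=(1.060, 1.220)
step 1 (dt=0.01): k1=(1.220, -7.441), k2=(1.183, -7.454), k3=(1.183, -7.453), k4=(1.145, -7.464); state += dt/6·(k1+2k2+2k3+k4)
t=0.010: state=(1.072, 1.145)
t=0.020: state=(1.083, 1.071)
t=0.030: state=(1.093, 0.996)
continuing one RK4 step at a time; state shown every 10 steps (Δt=0.1):
t=0.100: state=(1.145, 0.470)
t=0.200: state=(1.154, -0.274)
t=0.300: state=(1.091, -0.984)
t=0.330: state=(1.058, -1.188)
next step: t=0.340: state=(1.046, -1.254) — omega has crossed -1.22
linear interpolation between t=0.330 (-1.18756) and t=0.340 (-1.25395) → t≈0.335

t = 0.335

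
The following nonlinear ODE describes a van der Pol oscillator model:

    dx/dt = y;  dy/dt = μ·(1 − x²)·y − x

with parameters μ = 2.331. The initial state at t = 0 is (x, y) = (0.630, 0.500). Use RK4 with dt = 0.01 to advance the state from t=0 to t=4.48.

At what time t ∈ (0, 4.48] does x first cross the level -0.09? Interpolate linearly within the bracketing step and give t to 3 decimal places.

t=0.000: state=(0.630, 0.500)
step 1 (dt=0.01): k1=(0.500, 0.073), k2=(0.500, 0.067), k3=(0.500, 0.067), k4=(0.501, 0.061); state += dt/6·(k1+2k2+2k3+k4)
t=0.010: state=(0.635, 0.501)
t=0.020: state=(0.640, 0.501)
t=0.030: state=(0.645, 0.502)
continuing one RK4 step at a time; state shown every 20 steps (Δt=0.2):
t=0.200: state=(0.730, 0.489)
t=0.400: state=(0.822, 0.419)
t=0.600: state=(0.893, 0.291)
t=0.800: state=(0.935, 0.123)
t=1.000: state=(0.941, -0.063)
t=1.200: state=(0.909, -0.260)
t=1.400: state=(0.836, -0.475)
t=1.600: state=(0.716, -0.743)
t=1.800: state=(0.531, -1.130)
t=2.000: state=(0.247, -1.768)
t=2.150: state=(-0.070, -2.511)
next step: t=2.160: state=(-0.096, -2.569) — x has crossed -0.09
linear interpolation between t=2.150 (-0.07044) and t=2.160 (-0.09584) → t≈2.158

t = 2.158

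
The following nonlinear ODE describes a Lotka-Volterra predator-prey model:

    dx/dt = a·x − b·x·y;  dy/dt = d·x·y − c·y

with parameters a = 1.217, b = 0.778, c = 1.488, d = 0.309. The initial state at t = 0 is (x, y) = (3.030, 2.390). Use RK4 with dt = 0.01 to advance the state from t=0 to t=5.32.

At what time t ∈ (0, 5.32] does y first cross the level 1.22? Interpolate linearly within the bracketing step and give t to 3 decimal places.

t = 0.987

t=0.000: state=(3.030, 2.390)
step 1 (dt=0.01): k1=(-1.947, -1.319), k2=(-1.925, -1.322), k3=(-1.925, -1.322), k4=(-1.903, -1.325); state += dt/6·(k1+2k2+2k3+k4)
t=0.010: state=(3.011, 2.377)
t=0.020: state=(2.992, 2.363)
t=0.030: state=(2.974, 2.350)
continuing one RK4 step at a time; state shown every 20 steps (Δt=0.2):
t=0.200: state=(2.721, 2.118)
t=0.400: state=(2.550, 1.850)
t=0.600: state=(2.487, 1.604)
t=0.800: state=(2.514, 1.390)
t=0.980: state=(2.607, 1.226)
next step: t=0.990: state=(2.614, 1.217) — y has crossed 1.22
linear interpolation between t=0.980 (1.22572) and t=0.990 (1.21740) → t≈0.987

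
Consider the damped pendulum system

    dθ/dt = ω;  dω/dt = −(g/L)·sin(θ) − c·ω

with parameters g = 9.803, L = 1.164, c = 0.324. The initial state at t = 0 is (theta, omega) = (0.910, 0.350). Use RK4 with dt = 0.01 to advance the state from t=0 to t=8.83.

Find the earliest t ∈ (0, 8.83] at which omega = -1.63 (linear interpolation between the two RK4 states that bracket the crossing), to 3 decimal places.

t=0.000: state=(0.910, 0.350)
step 1 (dt=0.01): k1=(0.350, -6.762), k2=(0.316, -6.761), k3=(0.316, -6.760), k4=(0.282, -6.757); state += dt/6·(k1+2k2+2k3+k4)
t=0.010: state=(0.913, 0.282)
t=0.020: state=(0.916, 0.215)
t=0.030: state=(0.917, 0.147)
t=0.320: state=(0.693, -1.607)
next step: t=0.330: state=(0.676, -1.655) — omega has crossed -1.63
linear interpolation between t=0.320 (-1.60697) and t=0.330 (-1.65495) → t≈0.325

t = 0.325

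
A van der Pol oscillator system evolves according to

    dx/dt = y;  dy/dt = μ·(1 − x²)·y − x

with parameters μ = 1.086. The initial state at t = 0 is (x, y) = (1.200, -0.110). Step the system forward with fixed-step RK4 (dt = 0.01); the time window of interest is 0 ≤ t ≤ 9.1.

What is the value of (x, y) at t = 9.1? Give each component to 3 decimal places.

t=0.000: state=(1.200, -0.110)
step 1 (dt=0.01): k1=(-0.110, -1.147), k2=(-0.116, -1.144), k3=(-0.116, -1.144), k4=(-0.121, -1.141); state += dt/6·(k1+2k2+2k3+k4)
t=0.010: state=(1.199, -0.121)
t=0.020: state=(1.198, -0.133)
t=0.030: state=(1.196, -0.144)
continuing one RK4 step at a time; state shown every 50 steps (Δt=0.5):
t=0.500: state=(1.012, -0.628)
t=1.000: state=(0.562, -1.211)
t=1.500: state=(-0.261, -2.129)
t=2.000: state=(-1.403, -1.957)
t=2.500: state=(-1.898, -0.155)
t=3.000: state=(-1.783, 0.479)
t=3.500: state=(-1.475, 0.743)
t=4.000: state=(-1.025, 1.092)
t=4.500: state=(-0.318, 1.833)
t=5.000: state=(0.870, 2.756)
t=5.500: state=(1.890, 0.927)
t=6.000: state=(1.971, -0.304)
t=6.500: state=(1.733, -0.605)
t=7.000: state=(1.376, -0.834)
t=7.500: state=(0.868, -1.249)
t=8.000: state=(0.044, -2.155)
t=8.500: state=(-1.246, -2.565)
t=9.000: state=(-1.983, -0.388)
t=9.100: state=(-2.007, -0.110)

(x, y) = (-2.007, -0.110)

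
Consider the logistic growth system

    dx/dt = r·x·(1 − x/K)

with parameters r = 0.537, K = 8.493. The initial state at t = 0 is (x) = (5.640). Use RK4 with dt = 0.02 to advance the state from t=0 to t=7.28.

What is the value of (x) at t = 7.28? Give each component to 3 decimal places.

t=0.000: state=(5.640)
step 1 (dt=0.02): k1=(1.017), k2=(1.016), k3=(1.016), k4=(1.014); state += dt/6·(k1+2k2+2k3+k4)
t=0.020: state=(5.660)
t=0.040: state=(5.681)
t=0.060: state=(5.701)
continuing one RK4 step at a time; state shown every 25 steps (Δt=0.5):
t=0.500: state=(6.124)
t=1.000: state=(6.555)
t=1.500: state=(6.927)
t=2.000: state=(7.242)
t=2.500: state=(7.502)
t=3.000: state=(7.714)
t=3.500: state=(7.884)
t=4.000: state=(8.020)
t=4.500: state=(8.126)
t=5.000: state=(8.210)
t=5.500: state=(8.275)
t=6.000: state=(8.325)
t=6.500: state=(8.364)
t=7.000: state=(8.394)
t=7.280: state=(8.408)

(x) = (8.408)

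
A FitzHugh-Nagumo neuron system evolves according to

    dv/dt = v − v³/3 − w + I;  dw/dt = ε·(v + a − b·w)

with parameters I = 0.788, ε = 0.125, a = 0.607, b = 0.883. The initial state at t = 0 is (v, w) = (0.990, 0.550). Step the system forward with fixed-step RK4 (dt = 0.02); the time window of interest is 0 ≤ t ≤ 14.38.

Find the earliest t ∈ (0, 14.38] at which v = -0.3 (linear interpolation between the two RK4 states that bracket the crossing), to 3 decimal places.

t=0.000: state=(0.990, 0.550)
step 1 (dt=0.02): k1=(0.905, 0.139), k2=(0.903, 0.140), k3=(0.903, 0.140), k4=(0.902, 0.141); state += dt/6·(k1+2k2+2k3+k4)
t=0.020: state=(1.008, 0.553)
t=0.040: state=(1.026, 0.556)
t=0.060: state=(1.044, 0.559)
continuing one RK4 step at a time; state shown every 25 steps (Δt=0.5):
t=0.500: state=(1.393, 0.631)
t=1.000: state=(1.618, 0.726)
t=1.500: state=(1.689, 0.825)
t=2.000: state=(1.686, 0.921)
t=2.500: state=(1.654, 1.010)
t=3.000: state=(1.612, 1.092)
t=3.500: state=(1.567, 1.167)
t=4.000: state=(1.519, 1.235)
t=4.500: state=(1.471, 1.296)
t=5.000: state=(1.421, 1.352)
t=5.500: state=(1.371, 1.401)
t=6.000: state=(1.320, 1.444)
t=6.500: state=(1.268, 1.482)
t=7.000: state=(1.214, 1.515)
t=7.500: state=(1.158, 1.543)
t=8.000: state=(1.099, 1.566)
t=8.500: state=(1.037, 1.583)
t=9.000: state=(0.969, 1.596)
t=9.500: state=(0.893, 1.604)
t=10.000: state=(0.807, 1.607)
t=10.500: state=(0.704, 1.603)
t=11.000: state=(0.575, 1.593)
t=11.500: state=(0.403, 1.574)
t=12.000: state=(0.156, 1.544)
t=12.500: state=(-0.220, 1.497)
t=12.580: state=(-0.296, 1.487)
next step: t=12.600: state=(-0.316, 1.485) — v has crossed -0.3
linear interpolation between t=12.580 (-0.29608) and t=12.600 (-0.31597) → t≈12.584

t = 12.584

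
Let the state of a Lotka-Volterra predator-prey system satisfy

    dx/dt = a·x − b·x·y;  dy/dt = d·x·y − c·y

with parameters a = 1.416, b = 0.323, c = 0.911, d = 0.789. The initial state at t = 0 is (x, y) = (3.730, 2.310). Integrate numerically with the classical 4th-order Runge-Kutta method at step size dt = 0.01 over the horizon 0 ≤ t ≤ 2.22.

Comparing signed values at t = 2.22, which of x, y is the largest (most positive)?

largest component: y

t=0.000: state=(3.730, 2.310)
step 1 (dt=0.01): k1=(2.499, 4.694), k2=(2.479, 4.765), k3=(2.478, 4.765), k4=(2.457, 4.837); state += dt/6·(k1+2k2+2k3+k4)
t=0.010: state=(3.755, 2.358)
t=0.020: state=(3.779, 2.407)
t=0.030: state=(3.803, 2.457)
continuing one RK4 step at a time; state shown every 10 steps (Δt=0.1):
t=0.100: state=(3.955, 2.857)
t=0.200: state=(4.109, 3.587)
t=0.300: state=(4.154, 4.540)
t=0.400: state=(4.057, 5.736)
t=0.500: state=(3.798, 7.147)
t=0.600: state=(3.389, 8.670)
t=0.700: state=(2.881, 10.141)
t=0.800: state=(2.343, 11.376)
t=0.900: state=(1.841, 12.244)
t=1.000: state=(1.416, 12.704)
t=1.100: state=(1.080, 12.790)
t=1.200: state=(0.825, 12.582)
t=1.300: state=(0.637, 12.164)
t=1.400: state=(0.500, 11.611)
t=1.500: state=(0.400, 10.981)
t=1.600: state=(0.327, 10.315)
t=1.700: state=(0.273, 9.641)
t=1.800: state=(0.233, 8.978)
t=1.900: state=(0.203, 8.337)
t=2.000: state=(0.180, 7.727)
t=2.100: state=(0.163, 7.150)
t=2.200: state=(0.151, 6.609)
t=2.220: state=(0.148, 6.505)
compare at T: x=0.148, y=6.505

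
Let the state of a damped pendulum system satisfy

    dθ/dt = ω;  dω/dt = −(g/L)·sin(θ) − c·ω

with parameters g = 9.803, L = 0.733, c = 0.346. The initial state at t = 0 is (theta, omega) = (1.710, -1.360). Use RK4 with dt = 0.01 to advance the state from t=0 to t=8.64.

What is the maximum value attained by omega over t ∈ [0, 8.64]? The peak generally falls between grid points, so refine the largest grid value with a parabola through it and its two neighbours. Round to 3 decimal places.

t=0.000: state=(1.710, -1.360)
step 1 (dt=0.01): k1=(-1.360, -12.774), k2=(-1.424, -12.764), k3=(-1.424, -12.765), k4=(-1.488, -12.755); state += dt/6·(k1+2k2+2k3+k4)
t=0.010: state=(1.696, -1.488)
t=0.020: state=(1.680, -1.615)
t=0.030: state=(1.663, -1.742)
continuing one RK4 step at a time; state shown every 50 steps (Δt=0.5):
t=0.500: state=(-0.269, -5.040)
t=1.000: state=(-1.410, 0.969)
t=1.500: state=(0.280, 4.243)
t=2.000: state=(1.132, -1.292)
t=2.500: state=(-0.432, -3.322)
t=3.000: state=(-0.846, 1.843)
t=3.500: state=(0.580, 2.274)
t=4.000: state=(0.534, -2.273)
t=4.500: state=(-0.653, -1.169)
t=5.000: state=(-0.218, 2.361)
t=5.500: state=(0.623, 0.138)
t=6.000: state=(-0.058, -2.048)
t=6.500: state=(-0.499, 0.680)
t=7.000: state=(0.252, 1.437)
t=7.500: state=(0.314, -1.173)
t=8.000: state=(-0.344, -0.708)
t=8.500: state=(-0.116, 1.299)
t=8.640: state=(0.069, 1.278)
largest grid value and its neighbours: omega(1.400)=4.47705, omega(1.410)=4.48003, omega(1.420)=4.47707
parabola through these three points peaks at t≈1.410 with omega≈4.48003

max omega = 4.480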